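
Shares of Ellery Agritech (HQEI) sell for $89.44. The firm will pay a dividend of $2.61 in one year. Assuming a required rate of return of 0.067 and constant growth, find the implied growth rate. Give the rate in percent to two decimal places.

From P₀ = D₁/(r − g), the implied growth is g = r − D₁/P₀.
g = 0.067 − 2.61/89.44 = 0.067 − 0.02918 = 0.03782

3.78%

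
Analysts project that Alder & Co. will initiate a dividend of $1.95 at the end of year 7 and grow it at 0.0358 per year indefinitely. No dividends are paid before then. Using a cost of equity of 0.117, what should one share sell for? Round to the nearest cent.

$12.36

Deferred-dividend DDM. At t=6 the remaining stream is a growing perpetuity with first payment D_7 = 1.95.
V_6 = D_7/(r−g) = 1.95/(0.117−0.0358) = 24.0148
P₀ = V_6/(1+r)^6 = 24.0148/(1+0.117)^6 = 12.3640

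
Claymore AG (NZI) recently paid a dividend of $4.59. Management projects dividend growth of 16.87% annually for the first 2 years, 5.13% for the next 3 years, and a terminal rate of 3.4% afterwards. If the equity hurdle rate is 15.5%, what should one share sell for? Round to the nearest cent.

Three-stage DDM. Project D₁…D_5; terminal Gordon value at t=5 with g = 0.034; discount at r = 0.155.
D_1 = 5.3643
D_2 = 6.2693
D_3 = 6.5909
D_4 = 6.9290
D_5 = 7.2845
TV_5 = 7.5322/(0.155−0.034) = 62.2492
P₀ = Σ Dₜ/(1+r)ᵗ + TV_5/(1+r)^5 = 51.3438

$51.34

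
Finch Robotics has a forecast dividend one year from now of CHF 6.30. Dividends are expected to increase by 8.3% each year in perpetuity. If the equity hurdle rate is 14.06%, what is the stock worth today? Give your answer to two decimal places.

Gordon growth model: P₀ = D₁/(r − g), with D₁ = 6.30 given directly.
P₀ = 6.3000 / (0.1406 − 0.083) = 6.3000 / 0.0576 = 109.3750

CHF 109.38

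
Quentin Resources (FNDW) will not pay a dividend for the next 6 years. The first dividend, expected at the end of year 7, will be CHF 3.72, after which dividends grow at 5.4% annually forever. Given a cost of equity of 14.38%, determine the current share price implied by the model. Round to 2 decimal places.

Deferred-dividend DDM. At t=6 the remaining stream is a growing perpetuity with first payment D_7 = 3.72.
V_6 = D_7/(r−g) = 3.72/(0.1438−0.054) = 41.4254
P₀ = V_6/(1+r)^6 = 41.4254/(1+0.1438)^6 = 18.4998

CHF 18.50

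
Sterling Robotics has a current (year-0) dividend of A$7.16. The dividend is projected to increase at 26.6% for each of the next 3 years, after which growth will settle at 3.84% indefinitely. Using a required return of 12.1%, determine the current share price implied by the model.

A$157.18

Two-stage DDM. Project D₁…D_3 at 0.266, terminal growth 0.0384, discount at r = 0.121.
D_1 = 9.0646
D_2 = 11.4757
D_3 = 14.5283
Terminal value at t=3: TV = D_4/(r−g) = 15.0862/(0.121−0.0384) = 182.6412
P₀ = 9.0646/(1+0.121)^1 + 11.4757/(1+0.121)^2 + 14.5283/(1+0.121)^3 + 182.6412/(1+0.121)^3 = 157.1843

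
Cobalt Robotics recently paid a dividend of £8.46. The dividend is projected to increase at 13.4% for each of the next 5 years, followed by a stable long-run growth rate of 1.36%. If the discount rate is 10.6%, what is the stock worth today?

Two-stage DDM. Project D₁…D_5 at 0.134, terminal growth 0.0136, discount at r = 0.106.
D_1 = 9.5936
D_2 = 10.8792
D_3 = 12.3370
D_4 = 13.9902
D_5 = 15.8648
Terminal value at t=5: TV = D_6/(r−g) = 16.0806/(0.106−0.0136) = 174.0325
P₀ = 9.5936/(1+0.106)^1 + 10.8792/(1+0.106)^2 + 12.3370/(1+0.106)^3 + 13.9902/(1+0.106)^4 + 15.8648/(1+0.106)^5 + 174.0325/(1+0.106)^5 = 150.7842

£150.78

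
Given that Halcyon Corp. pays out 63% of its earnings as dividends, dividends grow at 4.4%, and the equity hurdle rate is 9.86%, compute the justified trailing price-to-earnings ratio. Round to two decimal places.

12.05

Justified trailing P/E = b(1+g)/(r−g) = 0.63×(1+0.044)/(0.0986−0.044) = 12.0462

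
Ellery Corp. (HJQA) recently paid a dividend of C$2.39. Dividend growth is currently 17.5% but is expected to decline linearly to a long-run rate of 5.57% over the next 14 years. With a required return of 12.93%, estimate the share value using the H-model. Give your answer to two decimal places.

C$61.40

H-model: P₀ = D₀[(1+g_L) + H(g_S−g_L)]/(r−g_L), with H = 14/2 = 7.
P₀ = 2.39 × [(1+0.0557) + 7×(0.175−0.0557)] / (0.1293−0.0557)
   = 2.39 × 1.8908 / 0.0736 = 61.3996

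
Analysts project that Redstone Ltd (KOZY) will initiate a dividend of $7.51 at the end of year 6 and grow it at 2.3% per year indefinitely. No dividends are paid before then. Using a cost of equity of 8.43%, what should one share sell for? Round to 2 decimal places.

Deferred-dividend DDM. At t=5 the remaining stream is a growing perpetuity with first payment D_6 = 7.51.
V_5 = D_6/(r−g) = 7.51/(0.0843−0.023) = 122.5122
P₀ = V_5/(1+r)^5 = 122.5122/(1+0.0843)^5 = 81.7395

$81.74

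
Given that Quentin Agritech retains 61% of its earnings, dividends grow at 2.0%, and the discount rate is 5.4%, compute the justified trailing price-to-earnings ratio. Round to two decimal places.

11.70

Payout ratio b = 1 − 0.61 = 0.39.
Justified trailing P/E = b(1+g)/(r−g) = 0.39×(1+0.02)/(0.054−0.02) = 11.7000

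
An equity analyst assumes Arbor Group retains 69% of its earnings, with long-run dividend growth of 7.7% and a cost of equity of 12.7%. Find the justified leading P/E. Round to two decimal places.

Payout ratio b = 1 − 0.69 = 0.31.
Justified leading P/E = b/(r−g) = 0.31/(0.127−0.077) = 6.2000

6.20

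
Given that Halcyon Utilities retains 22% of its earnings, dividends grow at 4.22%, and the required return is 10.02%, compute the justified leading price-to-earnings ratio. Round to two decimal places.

13.45

Payout ratio b = 1 − 0.22 = 0.78.
Justified leading P/E = b/(r−g) = 0.78/(0.1002−0.0422) = 13.4483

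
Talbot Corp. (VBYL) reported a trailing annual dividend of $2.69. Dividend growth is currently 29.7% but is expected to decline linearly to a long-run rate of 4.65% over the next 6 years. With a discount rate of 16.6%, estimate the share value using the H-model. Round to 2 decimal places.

$40.47

H-model: P₀ = D₀[(1+g_L) + H(g_S−g_L)]/(r−g_L), with H = 6/2 = 3.
P₀ = 2.69 × [(1+0.0465) + 3×(0.297−0.0465)] / (0.166−0.0465)
   = 2.69 × 1.7980 / 0.1195 = 40.4738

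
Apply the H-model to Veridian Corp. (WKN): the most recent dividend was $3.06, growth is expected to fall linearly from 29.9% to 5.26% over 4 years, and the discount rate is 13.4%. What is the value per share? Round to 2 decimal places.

$58.09

H-model: P₀ = D₀[(1+g_L) + H(g_S−g_L)]/(r−g_L), with H = 4/2 = 2.
P₀ = 3.06 × [(1+0.0526) + 2×(0.299−0.0526)] / (0.134−0.0526)
   = 3.06 × 1.5454 / 0.0814 = 58.0949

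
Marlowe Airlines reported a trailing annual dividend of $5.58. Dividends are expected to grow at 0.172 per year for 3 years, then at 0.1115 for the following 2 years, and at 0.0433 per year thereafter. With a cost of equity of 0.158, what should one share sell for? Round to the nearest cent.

$76.51

Three-stage DDM. Project D₁…D_5; terminal Gordon value at t=5 with g = 0.0433; discount at r = 0.158.
D_1 = 6.5398
D_2 = 7.6646
D_3 = 8.9829
D_4 = 9.9845
D_5 = 11.0978
TV_5 = 11.5783/(0.158−0.0433) = 100.9443
P₀ = Σ Dₜ/(1+r)ᵗ + TV_5/(1+r)^5 = 76.5075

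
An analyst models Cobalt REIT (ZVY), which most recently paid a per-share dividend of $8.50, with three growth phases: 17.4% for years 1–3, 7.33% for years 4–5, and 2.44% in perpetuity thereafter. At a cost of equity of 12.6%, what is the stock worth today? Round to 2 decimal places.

$133.93

Three-stage DDM. Project D₁…D_5; terminal Gordon value at t=5 with g = 0.0244; discount at r = 0.126.
D_1 = 9.9790
D_2 = 11.7153
D_3 = 13.7538
D_4 = 14.7620
D_5 = 15.8440
TV_5 = 16.2306/(0.126−0.0244) = 159.7502
P₀ = Σ Dₜ/(1+r)ᵗ + TV_5/(1+r)^5 = 133.9300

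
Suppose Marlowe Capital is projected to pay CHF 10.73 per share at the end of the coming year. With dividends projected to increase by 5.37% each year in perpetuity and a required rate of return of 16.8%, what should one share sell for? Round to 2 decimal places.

CHF 93.88

Gordon growth model: P₀ = D₁/(r − g), with D₁ = 10.73 given directly.
P₀ = 10.7300 / (0.168 − 0.0537) = 10.7300 / 0.1143 = 93.8758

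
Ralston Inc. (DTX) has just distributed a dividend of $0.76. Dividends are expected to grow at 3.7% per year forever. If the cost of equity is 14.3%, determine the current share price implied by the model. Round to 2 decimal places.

$7.44

Gordon growth model: P₀ = D₁/(r − g). D₁ = 0.76 × (1 + 0.037) = 0.7881.
P₀ = 0.7881 / (0.143 − 0.037) = 0.7881 / 0.106 = 7.4351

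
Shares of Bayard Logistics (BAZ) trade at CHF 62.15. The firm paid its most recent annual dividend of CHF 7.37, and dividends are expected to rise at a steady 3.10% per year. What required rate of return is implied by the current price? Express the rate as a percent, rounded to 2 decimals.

Rearranging the constant-growth DDM: r = D₁/P₀ + g.
D₁ = 7.37 × (1 + 0.031) = 7.5985.
r = 7.5985 / 62.15 + 0.031 = 0.12226 + 0.031 = 0.15326

15.33%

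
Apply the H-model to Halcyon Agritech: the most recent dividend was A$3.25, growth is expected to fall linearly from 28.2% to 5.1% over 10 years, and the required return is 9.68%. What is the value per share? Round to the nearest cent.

H-model: P₀ = D₀[(1+g_L) + H(g_S−g_L)]/(r−g_L), with H = 10/2 = 5.
P₀ = 3.25 × [(1+0.051) + 5×(0.282−0.051)] / (0.0968−0.051)
   = 3.25 × 2.2060 / 0.0458 = 156.5393

A$156.54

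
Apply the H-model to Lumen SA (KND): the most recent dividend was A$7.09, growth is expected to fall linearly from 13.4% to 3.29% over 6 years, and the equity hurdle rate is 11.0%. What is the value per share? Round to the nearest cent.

A$122.87

H-model: P₀ = D₀[(1+g_L) + H(g_S−g_L)]/(r−g_L), with H = 6/2 = 3.
P₀ = 7.09 × [(1+0.0329) + 3×(0.134−0.0329)] / (0.11−0.0329)
   = 7.09 × 1.3362 / 0.0771 = 122.8749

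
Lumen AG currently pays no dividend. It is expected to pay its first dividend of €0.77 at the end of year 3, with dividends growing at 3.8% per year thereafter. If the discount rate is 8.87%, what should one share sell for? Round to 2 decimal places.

€12.81

Deferred-dividend DDM. At t=2 the remaining stream is a growing perpetuity with first payment D_3 = 0.77.
V_2 = D_3/(r−g) = 0.77/(0.0887−0.038) = 15.1874
P₀ = V_2/(1+r)^2 = 15.1874/(1+0.0887)^2 = 12.8135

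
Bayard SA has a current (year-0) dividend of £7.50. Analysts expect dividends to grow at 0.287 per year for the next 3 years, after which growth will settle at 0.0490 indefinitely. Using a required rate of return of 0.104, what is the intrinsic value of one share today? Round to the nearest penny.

Two-stage DDM. Project D₁…D_3 at 0.287, terminal growth 0.049, discount at r = 0.104.
D_1 = 9.6525
D_2 = 12.4228
D_3 = 15.9881
Terminal value at t=3: TV = D_4/(r−g) = 16.7715/(0.104−0.049) = 304.9367
P₀ = 9.6525/(1+0.104)^1 + 12.4228/(1+0.104)^2 + 15.9881/(1+0.104)^3 + 304.9367/(1+0.104)^3 = 257.4399

£257.44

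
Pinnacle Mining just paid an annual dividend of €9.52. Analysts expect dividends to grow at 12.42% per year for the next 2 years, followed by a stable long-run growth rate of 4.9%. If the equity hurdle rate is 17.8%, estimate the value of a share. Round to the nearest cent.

Two-stage DDM. Project D₁…D_2 at 0.1242, terminal growth 0.049, discount at r = 0.178.
D_1 = 10.7024
D_2 = 12.0316
Terminal value at t=2: TV = D_3/(r−g) = 12.6212/(0.178−0.049) = 97.8385
P₀ = 10.7024/(1+0.178)^1 + 12.0316/(1+0.178)^2 + 97.8385/(1+0.178)^2 = 88.2604

€88.26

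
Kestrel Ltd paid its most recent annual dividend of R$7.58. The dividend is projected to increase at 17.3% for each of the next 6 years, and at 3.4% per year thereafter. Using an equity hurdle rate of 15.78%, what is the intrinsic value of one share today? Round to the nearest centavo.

Two-stage DDM. Project D₁…D_6 at 0.173, terminal growth 0.034, discount at r = 0.1578.
D_1 = 8.8913
D_2 = 10.4295
D_3 = 12.2339
D_4 = 14.3503
D_5 = 16.8329
D_6 = 19.7450
Terminal value at t=6: TV = D_7/(r−g) = 20.4163/(0.1578−0.034) = 164.9139
P₀ = 8.8913/(1+0.1578)^1 + 10.4295/(1+0.1578)^2 + 12.2339/(1+0.1578)^3 + 14.3503/(1+0.1578)^4 + 16.8329/(1+0.1578)^5 + 19.7450/(1+0.1578)^6 + 164.9139/(1+0.1578)^6 = 116.0791

R$116.08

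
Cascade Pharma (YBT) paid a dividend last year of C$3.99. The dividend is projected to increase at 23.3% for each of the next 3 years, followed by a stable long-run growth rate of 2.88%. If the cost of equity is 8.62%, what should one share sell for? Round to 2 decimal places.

C$120.11

Two-stage DDM. Project D₁…D_3 at 0.233, terminal growth 0.0288, discount at r = 0.0862.
D_1 = 4.9197
D_2 = 6.0660
D_3 = 7.4793
Terminal value at t=3: TV = D_4/(r−g) = 7.6947/(0.0862−0.0288) = 134.0544
P₀ = 4.9197/(1+0.0862)^1 + 6.0660/(1+0.0862)^2 + 7.4793/(1+0.0862)^3 + 134.0544/(1+0.0862)^3 = 120.1117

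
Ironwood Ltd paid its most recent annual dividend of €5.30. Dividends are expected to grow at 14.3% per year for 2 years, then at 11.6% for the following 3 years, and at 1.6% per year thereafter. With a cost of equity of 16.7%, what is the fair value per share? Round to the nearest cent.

Three-stage DDM. Project D₁…D_5; terminal Gordon value at t=5 with g = 0.016; discount at r = 0.167.
D_1 = 6.0579
D_2 = 6.9242
D_3 = 7.7274
D_4 = 8.6238
D_5 = 9.6241
TV_5 = 9.7781/(0.167−0.016) = 64.7557
P₀ = Σ Dₜ/(1+r)ᵗ + TV_5/(1+r)^5 = 54.1506

€54.15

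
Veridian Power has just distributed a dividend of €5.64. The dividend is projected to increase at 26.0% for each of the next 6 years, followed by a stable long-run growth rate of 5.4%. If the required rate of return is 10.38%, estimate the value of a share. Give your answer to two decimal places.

Two-stage DDM. Project D₁…D_6 at 0.26, terminal growth 0.054, discount at r = 0.1038.
D_1 = 7.1064
D_2 = 8.9541
D_3 = 11.2821
D_4 = 14.2155
D_5 = 17.9115
D_6 = 22.5685
Terminal value at t=6: TV = D_7/(r−g) = 23.7872/(0.1038−0.054) = 477.6542
P₀ = 7.1064/(1+0.1038)^1 + 8.9541/(1+0.1038)^2 + 11.2821/(1+0.1038)^3 + 14.2155/(1+0.1038)^4 + 17.9115/(1+0.1038)^5 + 22.5685/(1+0.1038)^6 + 477.6542/(1+0.1038)^6 = 319.2645

€319.26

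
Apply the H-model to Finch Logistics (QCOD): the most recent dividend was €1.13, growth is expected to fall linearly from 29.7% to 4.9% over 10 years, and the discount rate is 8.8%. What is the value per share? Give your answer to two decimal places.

H-model: P₀ = D₀[(1+g_L) + H(g_S−g_L)]/(r−g_L), with H = 10/2 = 5.
P₀ = 1.13 × [(1+0.049) + 5×(0.297−0.049)] / (0.088−0.049)
   = 1.13 × 2.2890 / 0.039 = 66.3223

€66.32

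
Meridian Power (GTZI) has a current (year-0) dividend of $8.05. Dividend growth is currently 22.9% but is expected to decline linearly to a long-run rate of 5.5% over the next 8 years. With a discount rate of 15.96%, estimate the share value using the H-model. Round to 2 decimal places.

$134.76

H-model: P₀ = D₀[(1+g_L) + H(g_S−g_L)]/(r−g_L), with H = 8/2 = 4.
P₀ = 8.05 × [(1+0.055) + 4×(0.229−0.055)] / (0.1596−0.055)
   = 8.05 × 1.7510 / 0.1046 = 134.7567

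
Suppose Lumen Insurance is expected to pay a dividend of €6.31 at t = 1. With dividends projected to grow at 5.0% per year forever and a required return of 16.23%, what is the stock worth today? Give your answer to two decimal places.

Gordon growth model: P₀ = D₁/(r − g), with D₁ = 6.31 given directly.
P₀ = 6.3100 / (0.1623 − 0.05) = 6.3100 / 0.1123 = 56.1888

€56.19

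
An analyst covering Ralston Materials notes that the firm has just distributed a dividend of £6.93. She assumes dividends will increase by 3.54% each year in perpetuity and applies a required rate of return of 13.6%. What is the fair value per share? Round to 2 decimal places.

Gordon growth model: P₀ = D₁/(r − g). D₁ = 6.93 × (1 + 0.0354) = 7.1753.
P₀ = 7.1753 / (0.136 − 0.0354) = 7.1753 / 0.1006 = 71.3253

£71.33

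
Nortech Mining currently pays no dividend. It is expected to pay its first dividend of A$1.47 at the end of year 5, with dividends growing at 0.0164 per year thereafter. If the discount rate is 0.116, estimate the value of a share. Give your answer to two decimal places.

Deferred-dividend DDM. At t=4 the remaining stream is a growing perpetuity with first payment D_5 = 1.47.
V_4 = D_5/(r−g) = 1.47/(0.116−0.0164) = 14.7590
P₀ = V_4/(1+r)^4 = 14.7590/(1+0.116)^4 = 9.5148

A$9.51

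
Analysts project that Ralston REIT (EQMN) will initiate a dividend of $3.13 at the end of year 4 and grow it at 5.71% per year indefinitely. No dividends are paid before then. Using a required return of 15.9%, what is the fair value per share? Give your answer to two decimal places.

$19.73

Deferred-dividend DDM. At t=3 the remaining stream is a growing perpetuity with first payment D_4 = 3.13.
V_3 = D_4/(r−g) = 3.13/(0.159−0.0571) = 30.7164
P₀ = V_3/(1+r)^3 = 30.7164/(1+0.159)^3 = 19.7297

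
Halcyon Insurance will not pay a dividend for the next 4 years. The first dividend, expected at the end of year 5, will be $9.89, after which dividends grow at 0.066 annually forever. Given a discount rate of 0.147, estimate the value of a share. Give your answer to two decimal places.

$70.54

Deferred-dividend DDM. At t=4 the remaining stream is a growing perpetuity with first payment D_5 = 9.89.
V_4 = D_5/(r−g) = 9.89/(0.147−0.066) = 122.0988
P₀ = V_4/(1+r)^4 = 122.0988/(1+0.147)^4 = 70.5436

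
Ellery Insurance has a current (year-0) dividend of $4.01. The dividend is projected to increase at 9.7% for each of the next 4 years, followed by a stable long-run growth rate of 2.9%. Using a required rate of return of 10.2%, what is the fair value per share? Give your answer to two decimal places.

Two-stage DDM. Project D₁…D_4 at 0.097, terminal growth 0.029, discount at r = 0.102.
D_1 = 4.3990
D_2 = 4.8257
D_3 = 5.2938
D_4 = 5.8073
Terminal value at t=4: TV = D_5/(r−g) = 5.9757/(0.102−0.029) = 81.8584
P₀ = 4.3990/(1+0.102)^1 + 4.8257/(1+0.102)^2 + 5.2938/(1+0.102)^3 + 5.8073/(1+0.102)^4 + 81.8584/(1+0.102)^4 = 71.3645

$71.36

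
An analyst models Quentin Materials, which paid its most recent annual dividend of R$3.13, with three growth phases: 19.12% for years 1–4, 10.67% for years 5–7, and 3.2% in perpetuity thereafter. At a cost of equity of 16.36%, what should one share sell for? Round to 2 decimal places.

Three-stage DDM. Project D₁…D_7; terminal Gordon value at t=7 with g = 0.032; discount at r = 0.1636.
D_1 = 3.7285
D_2 = 4.4413
D_3 = 5.2905
D_4 = 6.3021
D_5 = 6.9745
D_6 = 7.7187
D_7 = 8.5423
TV_7 = 8.8156/(0.1636−0.032) = 66.9879
P₀ = Σ Dₜ/(1+r)ᵗ + TV_7/(1+r)^7 = 45.8109

R$45.81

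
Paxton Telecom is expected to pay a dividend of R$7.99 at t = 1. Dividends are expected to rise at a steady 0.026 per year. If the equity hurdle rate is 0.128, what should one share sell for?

R$78.33

Gordon growth model: P₀ = D₁/(r − g), with D₁ = 7.99 given directly.
P₀ = 7.9900 / (0.128 − 0.026) = 7.9900 / 0.102 = 78.3333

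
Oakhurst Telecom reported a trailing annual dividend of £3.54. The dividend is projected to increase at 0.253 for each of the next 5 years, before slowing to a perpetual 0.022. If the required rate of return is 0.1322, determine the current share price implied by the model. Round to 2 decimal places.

£78.74

Two-stage DDM. Project D₁…D_5 at 0.253, terminal growth 0.022, discount at r = 0.1322.
D_1 = 4.4356
D_2 = 5.5578
D_3 = 6.9640
D_4 = 8.7258
D_5 = 10.9335
Terminal value at t=5: TV = D_6/(r−g) = 11.1740/(0.1322−0.022) = 101.3977
P₀ = 4.4356/(1+0.1322)^1 + 5.5578/(1+0.1322)^2 + 6.9640/(1+0.1322)^3 + 8.7258/(1+0.1322)^4 + 10.9335/(1+0.1322)^5 + 101.3977/(1+0.1322)^5 = 78.7407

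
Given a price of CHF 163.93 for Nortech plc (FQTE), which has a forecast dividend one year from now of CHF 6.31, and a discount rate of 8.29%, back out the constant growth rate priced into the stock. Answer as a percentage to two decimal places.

From P₀ = D₁/(r − g), the implied growth is g = r − D₁/P₀.
g = 0.0829 − 6.31/163.93 = 0.0829 − 0.03849 = 0.04441

4.44%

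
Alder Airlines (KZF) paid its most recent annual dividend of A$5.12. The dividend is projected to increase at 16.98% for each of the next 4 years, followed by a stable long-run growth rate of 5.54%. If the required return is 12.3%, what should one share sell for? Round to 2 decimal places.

A$116.82

Two-stage DDM. Project D₁…D_4 at 0.1698, terminal growth 0.0554, discount at r = 0.123.
D_1 = 5.9894
D_2 = 7.0064
D_3 = 8.1961
D_4 = 9.5877
Terminal value at t=4: TV = D_5/(r−g) = 10.1189/(0.123−0.0554) = 149.6879
P₀ = 5.9894/(1+0.123)^1 + 7.0064/(1+0.123)^2 + 8.1961/(1+0.123)^3 + 9.5877/(1+0.123)^4 + 149.6879/(1+0.123)^4 = 116.8214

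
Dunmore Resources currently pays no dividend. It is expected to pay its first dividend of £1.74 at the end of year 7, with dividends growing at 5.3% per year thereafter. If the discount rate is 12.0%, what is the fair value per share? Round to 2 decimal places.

Deferred-dividend DDM. At t=6 the remaining stream is a growing perpetuity with first payment D_7 = 1.74.
V_6 = D_7/(r−g) = 1.74/(0.12−0.053) = 25.9701
P₀ = V_6/(1+r)^6 = 25.9701/(1+0.12)^6 = 13.1573

£13.16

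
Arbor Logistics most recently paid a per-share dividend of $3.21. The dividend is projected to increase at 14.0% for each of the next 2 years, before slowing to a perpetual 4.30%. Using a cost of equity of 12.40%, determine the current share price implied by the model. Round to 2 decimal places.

$49.08

Two-stage DDM. Project D₁…D_2 at 0.14, terminal growth 0.043, discount at r = 0.124.
D_1 = 3.6594
D_2 = 4.1717
Terminal value at t=2: TV = D_3/(r−g) = 4.3511/(0.124−0.043) = 53.7173
P₀ = 3.6594/(1+0.124)^1 + 4.1717/(1+0.124)^2 + 53.7173/(1+0.124)^2 = 49.0766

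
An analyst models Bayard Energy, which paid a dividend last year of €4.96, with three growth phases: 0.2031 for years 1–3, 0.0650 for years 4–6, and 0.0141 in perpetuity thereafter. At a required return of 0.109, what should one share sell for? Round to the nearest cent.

Three-stage DDM. Project D₁…D_6; terminal Gordon value at t=6 with g = 0.0141; discount at r = 0.109.
D_1 = 5.9674
D_2 = 7.1794
D_3 = 8.6375
D_4 = 9.1989
D_5 = 9.7968
D_6 = 10.4336
TV_6 = 10.5808/(0.109−0.0141) = 111.4937
P₀ = Σ Dₜ/(1+r)ᵗ + TV_6/(1+r)^6 = 95.0135

€95.01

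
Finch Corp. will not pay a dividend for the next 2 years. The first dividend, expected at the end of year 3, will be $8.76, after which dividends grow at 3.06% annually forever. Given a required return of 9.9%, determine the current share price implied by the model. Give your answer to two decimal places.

$106.04

Deferred-dividend DDM. At t=2 the remaining stream is a growing perpetuity with first payment D_3 = 8.76.
V_2 = D_3/(r−g) = 8.76/(0.099−0.0306) = 128.0702
P₀ = V_2/(1+r)^2 = 128.0702/(1+0.099)^2 = 106.0358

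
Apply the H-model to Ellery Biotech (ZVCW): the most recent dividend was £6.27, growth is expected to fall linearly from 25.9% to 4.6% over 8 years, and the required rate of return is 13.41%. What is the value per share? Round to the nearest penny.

H-model: P₀ = D₀[(1+g_L) + H(g_S−g_L)]/(r−g_L), with H = 8/2 = 4.
P₀ = 6.27 × [(1+0.046) + 4×(0.259−0.046)] / (0.1341−0.046)
   = 6.27 × 1.8980 / 0.0881 = 135.0790

£135.08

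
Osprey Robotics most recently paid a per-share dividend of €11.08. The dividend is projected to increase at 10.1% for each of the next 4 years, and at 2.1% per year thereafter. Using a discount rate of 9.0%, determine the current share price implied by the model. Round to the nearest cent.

€216.12

Two-stage DDM. Project D₁…D_4 at 0.101, terminal growth 0.021, discount at r = 0.09.
D_1 = 12.1991
D_2 = 13.4312
D_3 = 14.7877
D_4 = 16.2813
Terminal value at t=4: TV = D_5/(r−g) = 16.6232/(0.09−0.021) = 240.9160
P₀ = 12.1991/(1+0.09)^1 + 13.4312/(1+0.09)^2 + 14.7877/(1+0.09)^3 + 16.2813/(1+0.09)^4 + 240.9160/(1+0.09)^4 = 216.1205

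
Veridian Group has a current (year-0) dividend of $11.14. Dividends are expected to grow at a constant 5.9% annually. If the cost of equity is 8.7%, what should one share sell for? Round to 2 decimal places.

$421.33

Gordon growth model: P₀ = D₁/(r − g). D₁ = 11.14 × (1 + 0.059) = 11.7973.
P₀ = 11.7973 / (0.087 − 0.059) = 11.7973 / 0.028 = 421.3307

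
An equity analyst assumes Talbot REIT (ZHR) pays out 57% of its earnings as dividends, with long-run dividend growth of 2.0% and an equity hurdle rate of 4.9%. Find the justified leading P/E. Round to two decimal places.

19.66

Justified leading P/E = b/(r−g) = 0.57/(0.049−0.02) = 19.6552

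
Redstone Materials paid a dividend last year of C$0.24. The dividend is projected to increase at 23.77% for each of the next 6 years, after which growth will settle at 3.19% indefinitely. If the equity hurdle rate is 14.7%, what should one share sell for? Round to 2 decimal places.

Two-stage DDM. Project D₁…D_6 at 0.2377, terminal growth 0.0319, discount at r = 0.147.
D_1 = 0.2970
D_2 = 0.3677
D_3 = 0.4550
D_4 = 0.5632
D_5 = 0.6971
D_6 = 0.8628
Terminal value at t=6: TV = D_7/(r−g) = 0.8903/(0.147−0.0319) = 7.7351
P₀ = 0.2970/(1+0.147)^1 + 0.3677/(1+0.147)^2 + 0.4550/(1+0.147)^3 + 0.5632/(1+0.147)^4 + 0.6971/(1+0.147)^5 + 0.8628/(1+0.147)^6 + 7.7351/(1+0.147)^6 = 5.2923

C$5.29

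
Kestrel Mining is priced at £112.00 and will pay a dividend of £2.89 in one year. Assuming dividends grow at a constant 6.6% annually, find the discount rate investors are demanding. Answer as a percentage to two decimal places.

Rearranging the constant-growth DDM: r = D₁/P₀ + g.
r = 2.8900 / 112.00 + 0.066 = 0.02580 + 0.066 = 0.09180

9.18%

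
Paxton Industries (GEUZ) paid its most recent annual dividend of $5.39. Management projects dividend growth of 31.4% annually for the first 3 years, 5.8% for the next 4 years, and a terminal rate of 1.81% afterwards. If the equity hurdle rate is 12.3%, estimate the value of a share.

Three-stage DDM. Project D₁…D_7; terminal Gordon value at t=7 with g = 0.0181; discount at r = 0.123.
D_1 = 7.0825
D_2 = 9.3064
D_3 = 12.2285
D_4 = 12.9378
D_5 = 13.6882
D_6 = 14.4821
D_7 = 15.3221
TV_7 = 15.5994/(0.123−0.0181) = 148.7074
P₀ = Σ Dₜ/(1+r)ᵗ + TV_7/(1+r)^7 = 118.1616

$118.16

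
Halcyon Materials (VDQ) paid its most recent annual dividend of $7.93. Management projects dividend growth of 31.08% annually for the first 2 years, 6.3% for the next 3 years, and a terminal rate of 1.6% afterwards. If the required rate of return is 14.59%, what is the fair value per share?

$111.07

Three-stage DDM. Project D₁…D_5; terminal Gordon value at t=5 with g = 0.016; discount at r = 0.1459.
D_1 = 10.3946
D_2 = 13.6253
D_3 = 14.4837
D_4 = 15.3962
D_5 = 16.3661
TV_5 = 16.6280/(0.1459−0.016) = 128.0060
P₀ = Σ Dₜ/(1+r)ᵗ + TV_5/(1+r)^5 = 111.0748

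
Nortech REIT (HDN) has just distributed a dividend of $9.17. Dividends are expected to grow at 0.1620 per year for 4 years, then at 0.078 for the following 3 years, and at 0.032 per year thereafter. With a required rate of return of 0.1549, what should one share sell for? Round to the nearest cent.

Three-stage DDM. Project D₁…D_7; terminal Gordon value at t=7 with g = 0.032; discount at r = 0.1549.
D_1 = 10.6555
D_2 = 12.3817
D_3 = 14.3876
D_4 = 16.7184
D_5 = 18.0224
D_6 = 19.4281
D_7 = 20.9435
TV_7 = 21.6137/(0.1549−0.032) = 175.8644
P₀ = Σ Dₜ/(1+r)ᵗ + TV_7/(1+r)^7 = 126.0246

$126.02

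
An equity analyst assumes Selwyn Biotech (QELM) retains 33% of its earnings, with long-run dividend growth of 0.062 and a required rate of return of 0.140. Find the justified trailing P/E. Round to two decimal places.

9.12

Payout ratio b = 1 − 0.33 = 0.67.
Justified trailing P/E = b(1+g)/(r−g) = 0.67×(1+0.062)/(0.14−0.062) = 9.1223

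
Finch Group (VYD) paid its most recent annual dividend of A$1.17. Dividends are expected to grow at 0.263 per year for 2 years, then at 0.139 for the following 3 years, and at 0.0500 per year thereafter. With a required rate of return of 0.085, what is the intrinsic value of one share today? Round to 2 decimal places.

A$63.21

Three-stage DDM. Project D₁…D_5; terminal Gordon value at t=5 with g = 0.05; discount at r = 0.085.
D_1 = 1.4777
D_2 = 1.8663
D_3 = 2.1258
D_4 = 2.4213
D_5 = 2.7578
TV_5 = 2.8957/(0.085−0.05) = 82.7342
P₀ = Σ Dₜ/(1+r)ᵗ + TV_5/(1+r)^5 = 63.2148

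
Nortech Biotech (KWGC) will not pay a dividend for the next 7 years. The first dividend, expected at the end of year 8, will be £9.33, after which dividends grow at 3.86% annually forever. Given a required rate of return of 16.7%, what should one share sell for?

£24.65

Deferred-dividend DDM. At t=7 the remaining stream is a growing perpetuity with first payment D_8 = 9.33.
V_7 = D_8/(r−g) = 9.33/(0.167−0.0386) = 72.6636
P₀ = V_7/(1+r)^7 = 72.6636/(1+0.167)^7 = 24.6502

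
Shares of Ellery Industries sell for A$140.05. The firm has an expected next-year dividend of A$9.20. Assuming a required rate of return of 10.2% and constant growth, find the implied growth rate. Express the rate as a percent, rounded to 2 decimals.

3.63%

From P₀ = D₁/(r − g), the implied growth is g = r − D₁/P₀.
g = 0.102 − 9.20/140.05 = 0.102 − 0.06569 = 0.03631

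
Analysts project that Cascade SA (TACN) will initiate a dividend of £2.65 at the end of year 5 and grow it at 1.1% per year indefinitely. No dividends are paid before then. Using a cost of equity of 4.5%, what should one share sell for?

Deferred-dividend DDM. At t=4 the remaining stream is a growing perpetuity with first payment D_5 = 2.65.
V_4 = D_5/(r−g) = 2.65/(0.045−0.011) = 77.9412
P₀ = V_4/(1+r)^4 = 77.9412/(1+0.045)^4 = 65.3585

£65.36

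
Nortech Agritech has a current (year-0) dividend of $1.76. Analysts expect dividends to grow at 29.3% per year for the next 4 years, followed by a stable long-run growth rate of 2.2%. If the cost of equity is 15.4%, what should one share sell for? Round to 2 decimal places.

$30.91

Two-stage DDM. Project D₁…D_4 at 0.293, terminal growth 0.022, discount at r = 0.154.
D_1 = 2.2757
D_2 = 2.9425
D_3 = 3.8046
D_4 = 4.9193
Terminal value at t=4: TV = D_5/(r−g) = 5.0276/(0.154−0.022) = 38.0876
P₀ = 2.2757/(1+0.154)^1 + 2.9425/(1+0.154)^2 + 3.8046/(1+0.154)^3 + 4.9193/(1+0.154)^4 + 38.0876/(1+0.154)^4 = 30.9074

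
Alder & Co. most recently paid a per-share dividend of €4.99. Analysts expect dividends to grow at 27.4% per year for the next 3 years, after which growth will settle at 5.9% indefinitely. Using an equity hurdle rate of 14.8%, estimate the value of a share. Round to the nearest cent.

€99.65

Two-stage DDM. Project D₁…D_3 at 0.274, terminal growth 0.059, discount at r = 0.148.
D_1 = 6.3573
D_2 = 8.0991
D_3 = 10.3183
Terminal value at t=3: TV = D_4/(r−g) = 10.9271/(0.148−0.059) = 122.7764
P₀ = 6.3573/(1+0.148)^1 + 8.0991/(1+0.148)^2 + 10.3183/(1+0.148)^3 + 122.7764/(1+0.148)^3 = 99.6533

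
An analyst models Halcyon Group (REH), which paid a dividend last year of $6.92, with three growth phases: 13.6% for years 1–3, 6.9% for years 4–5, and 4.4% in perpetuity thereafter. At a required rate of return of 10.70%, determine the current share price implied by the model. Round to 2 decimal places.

Three-stage DDM. Project D₁…D_5; terminal Gordon value at t=5 with g = 0.044; discount at r = 0.107.
D_1 = 7.8611
D_2 = 8.9302
D_3 = 10.1447
D_4 = 10.8447
D_5 = 11.5930
TV_5 = 12.1031/(0.107−0.044) = 192.1129
P₀ = Σ Dₜ/(1+r)ᵗ + TV_5/(1+r)^5 = 151.6248

$151.62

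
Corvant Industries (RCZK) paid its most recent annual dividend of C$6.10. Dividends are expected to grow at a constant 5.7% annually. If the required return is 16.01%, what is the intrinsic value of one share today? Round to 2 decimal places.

Gordon growth model: P₀ = D₁/(r − g). D₁ = 6.10 × (1 + 0.057) = 6.4477.
P₀ = 6.4477 / (0.1601 − 0.057) = 6.4477 / 0.1031 = 62.5383

C$62.54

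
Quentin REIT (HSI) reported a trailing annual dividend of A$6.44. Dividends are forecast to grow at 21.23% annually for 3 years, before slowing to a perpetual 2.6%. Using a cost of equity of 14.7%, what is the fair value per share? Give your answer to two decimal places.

Two-stage DDM. Project D₁…D_3 at 0.2123, terminal growth 0.026, discount at r = 0.147.
D_1 = 7.8072
D_2 = 9.4647
D_3 = 11.4740
Terminal value at t=3: TV = D_4/(r−g) = 11.7724/(0.147−0.026) = 97.2922
P₀ = 7.8072/(1+0.147)^1 + 9.4647/(1+0.147)^2 + 11.4740/(1+0.147)^3 + 97.2922/(1+0.147)^3 = 86.0790

A$86.08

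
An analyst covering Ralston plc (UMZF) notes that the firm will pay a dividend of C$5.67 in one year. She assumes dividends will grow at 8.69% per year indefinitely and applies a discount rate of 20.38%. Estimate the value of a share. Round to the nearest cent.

C$48.50

Gordon growth model: P₀ = D₁/(r − g), with D₁ = 5.67 given directly.
P₀ = 5.6700 / (0.2038 − 0.0869) = 5.6700 / 0.1169 = 48.5030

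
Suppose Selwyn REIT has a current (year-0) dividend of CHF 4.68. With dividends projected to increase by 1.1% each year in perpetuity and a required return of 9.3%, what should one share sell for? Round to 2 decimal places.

CHF 57.70

Gordon growth model: P₀ = D₁/(r − g). D₁ = 4.68 × (1 + 0.011) = 4.7315.
P₀ = 4.7315 / (0.093 − 0.011) = 4.7315 / 0.082 = 57.7010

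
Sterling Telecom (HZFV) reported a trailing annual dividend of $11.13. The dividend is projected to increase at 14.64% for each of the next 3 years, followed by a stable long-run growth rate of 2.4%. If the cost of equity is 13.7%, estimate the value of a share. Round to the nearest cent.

Two-stage DDM. Project D₁…D_3 at 0.1464, terminal growth 0.024, discount at r = 0.137.
D_1 = 12.7594
D_2 = 14.6274
D_3 = 16.7689
Terminal value at t=3: TV = D_4/(r−g) = 17.1713/(0.137−0.024) = 151.9586
P₀ = 12.7594/(1+0.137)^1 + 14.6274/(1+0.137)^2 + 16.7689/(1+0.137)^3 + 151.9586/(1+0.137)^3 = 137.3269

$137.33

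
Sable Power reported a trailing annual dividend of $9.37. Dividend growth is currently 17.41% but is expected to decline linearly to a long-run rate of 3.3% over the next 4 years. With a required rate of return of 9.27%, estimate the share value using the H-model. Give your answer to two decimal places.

$206.42

H-model: P₀ = D₀[(1+g_L) + H(g_S−g_L)]/(r−g_L), with H = 4/2 = 2.
P₀ = 9.37 × [(1+0.033) + 2×(0.1741−0.033)] / (0.0927−0.033)
   = 9.37 × 1.3152 / 0.0597 = 206.4225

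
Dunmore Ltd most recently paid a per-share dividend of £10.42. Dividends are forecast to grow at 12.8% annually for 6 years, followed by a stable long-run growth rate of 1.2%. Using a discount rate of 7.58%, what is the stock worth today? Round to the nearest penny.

£293.67

Two-stage DDM. Project D₁…D_6 at 0.128, terminal growth 0.012, discount at r = 0.0758.
D_1 = 11.7538
D_2 = 13.2582
D_3 = 14.9553
D_4 = 16.8696
D_5 = 19.0289
D_6 = 21.4646
Terminal value at t=6: TV = D_7/(r−g) = 21.7222/(0.0758−0.012) = 340.4726
P₀ = 11.7538/(1+0.0758)^1 + 13.2582/(1+0.0758)^2 + 14.9553/(1+0.0758)^3 + 16.8696/(1+0.0758)^4 + 19.0289/(1+0.0758)^5 + 21.4646/(1+0.0758)^6 + 340.4726/(1+0.0758)^6 = 293.6698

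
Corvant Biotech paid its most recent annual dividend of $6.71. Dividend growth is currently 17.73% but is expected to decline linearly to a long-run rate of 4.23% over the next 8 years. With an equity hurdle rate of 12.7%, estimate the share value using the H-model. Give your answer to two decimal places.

H-model: P₀ = D₀[(1+g_L) + H(g_S−g_L)]/(r−g_L), with H = 8/2 = 4.
P₀ = 6.71 × [(1+0.0423) + 4×(0.1773−0.0423)] / (0.127−0.0423)
   = 6.71 × 1.5823 / 0.0847 = 125.3510

$125.35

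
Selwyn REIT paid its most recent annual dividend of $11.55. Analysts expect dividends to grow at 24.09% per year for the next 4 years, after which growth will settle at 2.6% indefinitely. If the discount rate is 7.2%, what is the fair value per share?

$530.03

Two-stage DDM. Project D₁…D_4 at 0.2409, terminal growth 0.026, discount at r = 0.072.
D_1 = 14.3324
D_2 = 17.7851
D_3 = 22.0695
D_4 = 27.3860
Terminal value at t=4: TV = D_5/(r−g) = 28.0981/(0.072−0.026) = 610.8276
P₀ = 14.3324/(1+0.072)^1 + 17.7851/(1+0.072)^2 + 22.0695/(1+0.072)^3 + 27.3860/(1+0.072)^4 + 610.8276/(1+0.072)^4 = 530.0274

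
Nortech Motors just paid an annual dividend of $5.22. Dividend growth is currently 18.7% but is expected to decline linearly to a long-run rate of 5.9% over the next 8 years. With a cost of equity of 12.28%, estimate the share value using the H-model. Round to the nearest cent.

$128.54

H-model: P₀ = D₀[(1+g_L) + H(g_S−g_L)]/(r−g_L), with H = 8/2 = 4.
P₀ = 5.22 × [(1+0.059) + 4×(0.187−0.059)] / (0.1228−0.059)
   = 5.22 × 1.5710 / 0.0638 = 128.5364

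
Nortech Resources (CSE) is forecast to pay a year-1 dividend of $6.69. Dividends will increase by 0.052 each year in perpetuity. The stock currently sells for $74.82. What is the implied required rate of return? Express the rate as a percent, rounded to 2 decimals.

Rearranging the constant-growth DDM: r = D₁/P₀ + g.
r = 6.6900 / 74.82 + 0.052 = 0.08941 + 0.052 = 0.14141

14.14%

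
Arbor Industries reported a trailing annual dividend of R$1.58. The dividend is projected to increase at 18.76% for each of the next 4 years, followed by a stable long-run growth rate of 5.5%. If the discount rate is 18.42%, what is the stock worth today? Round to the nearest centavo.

R$19.42

Two-stage DDM. Project D₁…D_4 at 0.1876, terminal growth 0.055, discount at r = 0.1842.
D_1 = 1.8764
D_2 = 2.2284
D_3 = 2.6465
D_4 = 3.1430
Terminal value at t=4: TV = D_5/(r−g) = 3.3158/(0.1842−0.055) = 25.6642
P₀ = 1.8764/(1+0.1842)^1 + 2.2284/(1+0.1842)^2 + 2.6465/(1+0.1842)^3 + 3.1430/(1+0.1842)^4 + 25.6642/(1+0.1842)^4 = 19.4160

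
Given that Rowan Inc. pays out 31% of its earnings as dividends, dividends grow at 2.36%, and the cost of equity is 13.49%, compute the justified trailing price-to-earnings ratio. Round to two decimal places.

Justified trailing P/E = b(1+g)/(r−g) = 0.31×(1+0.0236)/(0.1349−0.0236) = 2.8510

2.85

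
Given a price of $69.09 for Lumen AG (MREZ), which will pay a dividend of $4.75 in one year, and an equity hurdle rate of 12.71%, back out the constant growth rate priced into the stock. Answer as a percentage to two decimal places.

5.83%

From P₀ = D₁/(r − g), the implied growth is g = r − D₁/P₀.
g = 0.1271 − 4.75/69.09 = 0.1271 − 0.06875 = 0.05835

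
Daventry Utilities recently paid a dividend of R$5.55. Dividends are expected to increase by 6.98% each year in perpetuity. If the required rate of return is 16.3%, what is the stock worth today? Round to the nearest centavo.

Gordon growth model: P₀ = D₁/(r − g). D₁ = 5.55 × (1 + 0.0698) = 5.9374.
P₀ = 5.9374 / (0.163 − 0.0698) = 5.9374 / 0.0932 = 63.7059

R$63.71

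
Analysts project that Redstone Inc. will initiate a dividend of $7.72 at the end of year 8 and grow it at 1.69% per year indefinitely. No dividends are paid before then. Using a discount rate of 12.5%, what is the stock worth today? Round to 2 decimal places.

Deferred-dividend DDM. At t=7 the remaining stream is a growing perpetuity with first payment D_8 = 7.72.
V_7 = D_8/(r−g) = 7.72/(0.125−0.0169) = 71.4154
P₀ = V_7/(1+r)^7 = 71.4154/(1+0.125)^7 = 31.3129

$31.31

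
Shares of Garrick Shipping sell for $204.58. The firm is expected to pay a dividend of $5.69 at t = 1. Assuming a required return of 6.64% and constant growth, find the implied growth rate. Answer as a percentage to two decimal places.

From P₀ = D₁/(r − g), the implied growth is g = r − D₁/P₀.
g = 0.0664 − 5.69/204.58 = 0.0664 − 0.02781 = 0.03859

3.86%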